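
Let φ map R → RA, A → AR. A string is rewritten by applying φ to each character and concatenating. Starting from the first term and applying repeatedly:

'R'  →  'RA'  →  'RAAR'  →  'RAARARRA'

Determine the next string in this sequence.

RAARARRAARRARAAR

Rewriting each symbol of RAARARRA: R→RA, A→AR, A→AR, R→RA, A→AR, R→RA, R→RA, A→AR, which concatenates to RA AR AR RA AR RA RA AR.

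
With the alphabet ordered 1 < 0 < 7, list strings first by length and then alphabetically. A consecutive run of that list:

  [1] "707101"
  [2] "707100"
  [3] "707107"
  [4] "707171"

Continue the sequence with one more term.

707170

The successor of 707171 increments the rightmost position that isn't already 7 and resets every position after it to 1.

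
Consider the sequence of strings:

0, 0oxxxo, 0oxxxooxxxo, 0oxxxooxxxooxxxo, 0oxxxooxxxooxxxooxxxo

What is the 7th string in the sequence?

0oxxxooxxxooxxxooxxxooxxxooxxxo

The strings grow by a fixed suffix oxxxo each time.
From 0oxxxooxxxooxxxooxxxo, 2 further steps: 0oxxxooxxxooxxxooxxxo → 0oxxxooxxxooxxxooxxxooxxxo → (answer).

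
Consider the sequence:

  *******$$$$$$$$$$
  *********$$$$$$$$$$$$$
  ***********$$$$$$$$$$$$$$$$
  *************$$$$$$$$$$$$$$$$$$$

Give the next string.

***************$$$$$$$$$$$$$$$$$$$$$$

Each string has the form *^{2n+1} $^{3n+1}, where the shown terms are n = 3, 4, 5, 6.
Setting n = 7 gives 15, 22 characters in each block.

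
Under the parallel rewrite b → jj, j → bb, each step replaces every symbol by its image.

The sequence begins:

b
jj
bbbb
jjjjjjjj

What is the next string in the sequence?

bbbbbbbbbbbbbbbb

Rewriting each symbol of jjjjjjjj: j→bb, j→bb, j→bb, j→bb, j→bb, j→bb, j→bb, j→bb, which concatenates to bb bb bb bb bb bb bb bb.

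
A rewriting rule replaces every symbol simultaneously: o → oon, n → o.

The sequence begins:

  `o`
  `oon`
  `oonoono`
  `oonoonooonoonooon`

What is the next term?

Replace each of the 17 characters of oonoonooonoonooon in place — oon oon o oon oon o oon oon oon o oon oon o oon oon oon o — and concatenate.

oonoonooonoonooonoonoonooonoonooonoonoono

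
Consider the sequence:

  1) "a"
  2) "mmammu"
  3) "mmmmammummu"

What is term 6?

Every step adds mm to the front and mmu to the end of the previous string.
From mmmmammummu, 3 further steps: mmmmammummu → mmmmmmammummummu → mmmmmmmmammummummummu → (answer).

mmmmmmmmmmammummummummummu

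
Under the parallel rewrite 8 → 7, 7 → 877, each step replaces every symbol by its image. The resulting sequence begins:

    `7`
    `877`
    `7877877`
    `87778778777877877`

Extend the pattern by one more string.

Applying the rule to each of the 17 symbols of 87778778777877877 gives the pieces 7 877 877 877 7 877 877 7 877 877 877 7 877 877 7 877 877, which concatenate to the answer.

78778778777877877787787787778778777877877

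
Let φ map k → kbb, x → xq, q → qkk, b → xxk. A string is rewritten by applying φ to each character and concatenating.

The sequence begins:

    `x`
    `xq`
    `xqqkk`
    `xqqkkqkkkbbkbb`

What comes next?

Applying the rule to each of the 14 symbols of xqqkkqkkkbbkbb gives the pieces xq qkk qkk kbb kbb qkk kbb kbb kbb xxk xxk kbb xxk xxk, which concatenate to the answer.

xqqkkqkkkbbkbbqkkkbbkbbkbbxxkxxkkbbxxkxxk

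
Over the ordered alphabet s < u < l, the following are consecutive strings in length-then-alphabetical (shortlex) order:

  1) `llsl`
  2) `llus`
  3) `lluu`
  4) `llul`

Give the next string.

llls

Find the rightmost character of llul below l, bump it to the next letter, and reset everything to its right to s.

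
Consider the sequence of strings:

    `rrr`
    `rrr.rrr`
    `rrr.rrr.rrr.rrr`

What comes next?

Each string is two copies of the previous one joined by '.'.
Doubling rrr.rrr.rrr.rrr with '.' between the halves:

rrr.rrr.rrr.rrr.rrr.rrr.rrr.rrr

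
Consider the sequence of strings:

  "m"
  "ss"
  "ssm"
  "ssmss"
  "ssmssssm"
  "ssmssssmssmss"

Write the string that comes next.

This is a Fibonacci-style word recurrence s(k) = s(k−1)·s(k−2): e.g. ss·m = ssm.
The next term joins ssmssssmssmss and ssmssssm.

ssmssssmssmssssmssssm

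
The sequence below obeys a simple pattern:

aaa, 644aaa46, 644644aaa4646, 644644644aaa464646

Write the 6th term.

s(k+1) = 644·s(k)·46, so each term gains 644 as a prefix and 46 as a suffix.
From 644644644aaa464646, 2 further steps: 644644644aaa464646 → 644644644644aaa46464646 → (answer).

644644644644644aaa4646464646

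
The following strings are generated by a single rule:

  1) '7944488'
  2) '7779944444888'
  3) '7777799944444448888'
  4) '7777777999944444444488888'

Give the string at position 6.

7777777777799999944444444444448888888

The n-th term is 2n-1 7's then n 9's then 2n+1 4's then n+1 8's (n = 1, 2, …).
At n = 6 the blocks have lengths 11, 6, 13, 7.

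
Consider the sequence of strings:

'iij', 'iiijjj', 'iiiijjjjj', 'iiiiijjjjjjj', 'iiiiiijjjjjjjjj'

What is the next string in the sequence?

iiiiiiijjjjjjjjjjj

Term n consists of n+1 i's, followed by 2n-1 j's (n = 1, 2, …).
For the next term, n = 6, so the run lengths are 7, 11.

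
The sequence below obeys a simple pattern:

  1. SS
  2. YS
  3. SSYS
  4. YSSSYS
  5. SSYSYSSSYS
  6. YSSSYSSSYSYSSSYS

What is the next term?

SSYSYSSSYSYSSSYSSSYSYSSSYS

From term 3 onward, concatenate the second-to-last term with the last: SS·YS = SSYS, YS·SSYS = YSSSYS, …
So term 7 is SSYSYSSSYS·YSSSYSSSYSYSSSYS.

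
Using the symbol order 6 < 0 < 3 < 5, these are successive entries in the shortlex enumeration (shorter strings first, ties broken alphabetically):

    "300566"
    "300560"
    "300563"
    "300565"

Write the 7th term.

Advancing 3 positions from 300565 through 300565 → 300506 → 300500 reaches term 7.

300503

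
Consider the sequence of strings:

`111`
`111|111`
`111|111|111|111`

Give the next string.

s(k+1) = s(k)·|·s(k) — each term doubles the last with '|' between the halves.
Doubling 111|111|111|111 with '|' between the halves:

111|111|111|111|111|111|111|111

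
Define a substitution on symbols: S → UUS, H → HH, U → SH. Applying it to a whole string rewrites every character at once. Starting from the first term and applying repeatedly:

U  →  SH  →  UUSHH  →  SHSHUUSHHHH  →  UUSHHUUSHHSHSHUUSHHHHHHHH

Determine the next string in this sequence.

SHSHUUSHHHHSHSHUUSHHHHUUSHHUUSHHSHSHUUSHHHHHHHHHHHHHHHH

φ(UUSHHUUSHHSHSHUUSHHHHHHHH) expands symbol-by-symbol to SH SH UUS HH HH SH SH UUS HH HH UUS HH UUS HH SH SH UUS HH HH HH HH HH HH HH HH; joining the 25 pieces gives the next term.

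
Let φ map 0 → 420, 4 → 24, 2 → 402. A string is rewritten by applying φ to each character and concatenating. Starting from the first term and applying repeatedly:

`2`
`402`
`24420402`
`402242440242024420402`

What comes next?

2442040240224402242442040224402420402242440242024420402

φ(402242440242024420402) expands symbol-by-symbol to 24 420 402 402 24 402 24 24 420 402 24 402 420 402 24 24 402 420 24 420 402; joining the 21 pieces gives the next term.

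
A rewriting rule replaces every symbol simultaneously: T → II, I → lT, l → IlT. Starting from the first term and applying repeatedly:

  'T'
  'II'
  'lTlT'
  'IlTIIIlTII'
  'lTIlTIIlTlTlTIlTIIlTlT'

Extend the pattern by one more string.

Applying the rule to each of the 22 symbols of lTIlTIIlTlTlTIlTIIlTlT gives the pieces IlT II lT IlT II lT lT IlT II IlT II IlT II lT IlT II lT lT IlT II IlT II, which concatenate to the answer.

IlTIIlTIlTIIlTlTIlTIIIlTIIIlTIIlTIlTIIlTlTIlTIIIlTII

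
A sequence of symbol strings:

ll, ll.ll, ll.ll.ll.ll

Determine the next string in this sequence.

Each string is two copies of the previous one joined by '.'.
One more doubling of ll.ll.ll.ll gives the answer.

ll.ll.ll.ll.ll.ll.ll.ll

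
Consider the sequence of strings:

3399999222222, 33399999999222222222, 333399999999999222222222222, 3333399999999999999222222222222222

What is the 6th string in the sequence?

Each string has the form 3^{n} 9^{3n-1} 2^{3n}, where the shown terms are n = 2, 3, 4, 5.
At n = 7 the blocks have lengths 7, 20, 21.

333333399999999999999999999222222222222222222222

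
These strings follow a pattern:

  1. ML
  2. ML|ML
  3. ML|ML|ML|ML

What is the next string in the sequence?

Each string is two copies of the previous one joined by '|'.
Doubling ML|ML|ML|ML with '|' between the halves:

ML|ML|ML|ML|ML|ML|ML|ML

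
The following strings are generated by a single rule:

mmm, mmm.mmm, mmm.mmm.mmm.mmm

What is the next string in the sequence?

mmm.mmm.mmm.mmm.mmm.mmm.mmm.mmm

Every step duplicates the string with '.' between the halves.
One more doubling of mmm.mmm.mmm.mmm gives the answer.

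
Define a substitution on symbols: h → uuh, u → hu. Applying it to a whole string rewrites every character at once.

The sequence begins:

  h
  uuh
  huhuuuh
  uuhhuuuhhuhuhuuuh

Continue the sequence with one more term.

huhuuuhuuhhuhuhuuuhuuhhuuuhhuuuhhuhuhuuuh

Applying the rule to each of the 17 symbols of uuhhuuuhhuhuhuuuh gives the pieces hu hu uuh uuh hu hu hu uuh uuh hu uuh hu uuh hu hu hu uuh, which concatenate to the answer.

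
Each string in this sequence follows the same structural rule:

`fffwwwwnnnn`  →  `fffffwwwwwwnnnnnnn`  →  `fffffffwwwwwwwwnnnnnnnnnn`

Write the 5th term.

Each string has the form f^{2n-1} w^{2n} n^{3n-2}, where the shown terms are n = 2, 3, 4.
For term 5, n = 6, so the run lengths are 11, 12, 16.

fffffffffffwwwwwwwwwwwwnnnnnnnnnnnnnnnn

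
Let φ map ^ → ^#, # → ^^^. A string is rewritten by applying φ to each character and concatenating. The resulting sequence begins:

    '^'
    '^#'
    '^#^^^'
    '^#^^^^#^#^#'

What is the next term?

^#^^^^#^#^#^#^^^^#^^^^#^^^

Rewriting each symbol of ^#^^^^#^#^#: ^→^#, #→^^^, ^→^#, ^→^#, ^→^#, ^→^#, #→^^^, ^→^#, #→^^^, ^→^#, #→^^^, which concatenates to ^# ^^^ ^# ^# ^# ^# ^^^ ^# ^^^ ^# ^^^.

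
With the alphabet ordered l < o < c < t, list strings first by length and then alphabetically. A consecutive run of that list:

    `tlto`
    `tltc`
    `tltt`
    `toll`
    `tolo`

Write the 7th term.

tolt

Stepping forward 2 times from tolo: tolo → tolc, then the target.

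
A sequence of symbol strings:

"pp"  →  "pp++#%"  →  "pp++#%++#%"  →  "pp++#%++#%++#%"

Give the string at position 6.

pp++#%++#%++#%++#%++#%

Every step adds ++#% to the end: s(k+1) = s(k)·++#%.
From pp++#%++#%++#%, 2 further steps: pp++#%++#%++#% → pp++#%++#%++#%++#% → (answer).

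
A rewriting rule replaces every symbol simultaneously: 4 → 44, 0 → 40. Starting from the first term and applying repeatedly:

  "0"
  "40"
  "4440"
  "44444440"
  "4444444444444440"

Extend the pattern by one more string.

Rewriting the 16 symbols of 4444444444444440 one by one yields 44 44 44 44 44 44 44 44 44 44 44 44 44 44 44 40; concatenated:

44444444444444444444444444444440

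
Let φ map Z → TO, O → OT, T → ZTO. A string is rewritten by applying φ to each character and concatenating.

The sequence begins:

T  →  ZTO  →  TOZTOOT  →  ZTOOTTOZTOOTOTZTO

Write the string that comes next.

TOZTOOTOTZTOZTOOTTOZTOOTOTZTOOTZTOTOZTOOT

Replace each of the 17 characters of ZTOOTTOZTOOTOTZTO in place — TO ZTO OT OT ZTO ZTO OT TO ZTO OT OT ZTO OT ZTO TO ZTO OT — and concatenate.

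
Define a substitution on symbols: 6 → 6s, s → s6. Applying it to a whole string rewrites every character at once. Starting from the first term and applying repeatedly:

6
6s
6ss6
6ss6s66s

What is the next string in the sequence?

Expanding 6ss6s66s: 6→6s, s→s6, s→s6, 6→6s, s→s6, 6→6s, 6→6s, s→s6. Concatenated: 6s s6 s6 6s s6 6s 6s s6.

6ss6s66ss66s6ss6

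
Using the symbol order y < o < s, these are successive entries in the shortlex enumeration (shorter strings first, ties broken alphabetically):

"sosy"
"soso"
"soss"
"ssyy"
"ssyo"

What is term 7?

ssoy

Continuing the enumeration 2 steps past ssyo: ssyo → ssys → (answer).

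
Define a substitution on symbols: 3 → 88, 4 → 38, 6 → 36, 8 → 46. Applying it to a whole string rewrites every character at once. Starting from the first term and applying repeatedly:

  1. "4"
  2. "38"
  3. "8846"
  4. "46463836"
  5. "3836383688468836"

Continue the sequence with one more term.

Rewriting the 16 symbols of 3836383688468836 one by one yields 88 46 88 36 88 46 88 36 46 46 38 36 46 46 88 36; concatenated:

88468836884688364646383646468836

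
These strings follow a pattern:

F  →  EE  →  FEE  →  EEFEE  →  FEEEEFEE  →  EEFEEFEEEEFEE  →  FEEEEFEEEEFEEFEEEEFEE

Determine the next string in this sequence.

EEFEEFEEEEFEEFEEEEFEEEEFEEFEEEEFEE

This is a Fibonacci-style word recurrence s(k) = s(k−2)·s(k−1): e.g. F·EE = FEE.
The next term joins EEFEEFEEEEFEE and FEEEEFEEEEFEEFEEEEFEE.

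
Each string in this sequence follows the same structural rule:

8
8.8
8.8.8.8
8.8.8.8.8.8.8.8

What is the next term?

s(k+1) = s(k)·.·s(k) — each term doubles the last with '.' between the halves.
So the next term is two copies of 8.8.8.8.8.8.8.8 with '.' between the halves.

8.8.8.8.8.8.8.8.8.8.8.8.8.8.8.8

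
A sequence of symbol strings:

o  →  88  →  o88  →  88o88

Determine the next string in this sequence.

o8888o88

This is a Fibonacci-style word recurrence s(k) = s(k−2)·s(k−1): e.g. o·88 = o88.
The next term joins o88 and 88o88.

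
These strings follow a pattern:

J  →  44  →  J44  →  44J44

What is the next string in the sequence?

From term 3 onward, concatenate the second-to-last term with the last: J·44 = J44, 44·J44 = 44J44, …
Continuing: J44 · 44J44 gives term 5.

J4444J44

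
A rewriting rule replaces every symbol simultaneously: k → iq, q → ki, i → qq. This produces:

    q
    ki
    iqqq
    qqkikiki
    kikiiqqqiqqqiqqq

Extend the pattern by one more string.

iqqqiqqqqqkikikiqqkikikiqqkikiki

φ(kikiiqqqiqqqiqqq) expands symbol-by-symbol to iq qq iq qq qq ki ki ki qq ki ki ki qq ki ki ki; joining the 16 pieces gives the next term.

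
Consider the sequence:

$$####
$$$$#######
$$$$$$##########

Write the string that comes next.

Term n consists of 2n $'s, followed by 3n+1 #'s (n = 1, 2, …).
At n = 4 the blocks have lengths 8, 13.

$$$$$$$$#############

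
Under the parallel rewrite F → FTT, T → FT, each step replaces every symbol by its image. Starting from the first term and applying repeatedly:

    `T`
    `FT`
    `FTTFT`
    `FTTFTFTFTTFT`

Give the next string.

FTTFTFTFTTFTFTTFTFTTFTFTFTTFT

Rewriting each symbol of FTTFTFTFTTFT: F→FTT, T→FT, T→FT, F→FTT, T→FT, F→FTT, T→FT, F→FTT, T→FT, T→FT, F→FTT, T→FT, which concatenates to FTT FT FT FTT FT FTT FT FTT FT FT FTT FT.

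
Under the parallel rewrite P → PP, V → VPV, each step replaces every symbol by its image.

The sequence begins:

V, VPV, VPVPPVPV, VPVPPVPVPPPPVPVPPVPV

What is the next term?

Rewriting the 20 symbols of VPVPPVPVPPPPVPVPPVPV one by one yields VPV PP VPV PP PP VPV PP VPV PP PP PP PP VPV PP VPV PP PP VPV PP VPV; concatenated:

VPVPPVPVPPPPVPVPPVPVPPPPPPPPVPVPPVPVPPPPVPVPPVPV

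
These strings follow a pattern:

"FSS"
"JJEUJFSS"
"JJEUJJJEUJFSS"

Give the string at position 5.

Every step adds JJEUJ at the front: s(k+1) = JJEUJ·s(k).
From JJEUJJJEUJFSS, 2 further steps: JJEUJJJEUJFSS → JJEUJJJEUJJJEUJFSS → (answer).

JJEUJJJEUJJJEUJJJEUJFSS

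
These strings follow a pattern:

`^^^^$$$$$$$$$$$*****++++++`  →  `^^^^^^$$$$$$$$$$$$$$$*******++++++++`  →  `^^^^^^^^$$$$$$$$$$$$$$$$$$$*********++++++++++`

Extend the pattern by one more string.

Term n consists of 2n-2 ^'s, followed by 4n-1 $'s, followed by 2n-1 *'s, followed by 2n +'s, where the shown terms are n = 3, 4, 5.
Setting n = 6 gives 10, 23, 11, 12 characters in each block.

^^^^^^^^^^$$$$$$$$$$$$$$$$$$$$$$$***********++++++++++++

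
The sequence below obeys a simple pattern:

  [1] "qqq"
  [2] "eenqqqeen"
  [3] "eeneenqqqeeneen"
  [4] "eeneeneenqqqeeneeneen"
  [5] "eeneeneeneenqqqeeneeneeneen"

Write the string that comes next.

eeneeneeneeneenqqqeeneeneeneeneen

s(k+1) = een·s(k)·een, so each term gains een as a prefix and een as a suffix.
So the next term is een·eeneeneeneenqqqeeneeneeneen·een.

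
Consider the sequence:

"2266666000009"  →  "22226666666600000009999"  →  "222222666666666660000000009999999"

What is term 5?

Term n consists of 2n 2's, followed by 3n+2 6's, followed by 2n+3 0's, followed by 3n-2 9's (n = 1, 2, …).
For term 5, n = 5, so the run lengths are 10, 17, 13, 13.

22222222226666666666666666600000000000009999999999999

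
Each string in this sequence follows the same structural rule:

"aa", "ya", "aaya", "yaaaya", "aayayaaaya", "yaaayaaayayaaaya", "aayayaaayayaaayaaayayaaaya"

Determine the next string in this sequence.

yaaayaaayayaaayaaayayaaayayaaayaaayayaaaya

From term 3 onward, concatenate the second-to-last term with the last: aa·ya = aaya, ya·aaya = yaaaya, …
The next term joins yaaayaaayayaaaya and aayayaaayayaaayaaayayaaaya.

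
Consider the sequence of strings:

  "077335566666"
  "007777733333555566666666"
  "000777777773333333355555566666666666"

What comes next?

000077777777777333333333335555555566666666666666

Each string has the form 0^{n} 7^{3n-1} 3^{3n-1} 5^{2n} 6^{3n+2} (n = 1, 2, …).
For the next term, n = 4, so the run lengths are 4, 11, 11, 8, 14.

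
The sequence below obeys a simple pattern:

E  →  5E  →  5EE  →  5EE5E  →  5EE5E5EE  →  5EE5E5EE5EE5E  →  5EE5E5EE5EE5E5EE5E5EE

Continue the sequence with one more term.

5EE5E5EE5EE5E5EE5E5EE5EE5E5EE5EE5E

Each term (from the third on) is the previous term followed by the one before it: term 3 = 5E·E = 5EE.
The next term joins 5EE5E5EE5EE5E5EE5E5EE and 5EE5E5EE5EE5E.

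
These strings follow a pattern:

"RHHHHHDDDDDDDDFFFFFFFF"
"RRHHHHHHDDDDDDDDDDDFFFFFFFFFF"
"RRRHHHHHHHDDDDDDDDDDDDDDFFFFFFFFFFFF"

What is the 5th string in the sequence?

RRRRRHHHHHHHHHDDDDDDDDDDDDDDDDDDDDFFFFFFFFFFFFFFFF

Each string has the form R^{n-2} H^{n+2} D^{3n-1} F^{2n+2}, where the shown terms are n = 3, 4, 5.
At n = 7 the blocks have lengths 5, 9, 20, 16.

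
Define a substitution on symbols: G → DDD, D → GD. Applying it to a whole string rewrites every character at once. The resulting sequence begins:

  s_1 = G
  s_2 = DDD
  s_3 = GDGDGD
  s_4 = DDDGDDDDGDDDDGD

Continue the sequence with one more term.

φ(DDDGDDDDGDDDDGD) expands symbol-by-symbol to GD GD GD DDD GD GD GD GD DDD GD GD GD GD DDD GD; joining the 15 pieces gives the next term.

GDGDGDDDDGDGDGDGDDDDGDGDGDGDDDDGD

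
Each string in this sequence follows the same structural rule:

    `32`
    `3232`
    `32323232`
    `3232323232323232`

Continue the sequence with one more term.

Every step duplicates the string.
Doubling 3232323232323232:

32323232323232323232323232323232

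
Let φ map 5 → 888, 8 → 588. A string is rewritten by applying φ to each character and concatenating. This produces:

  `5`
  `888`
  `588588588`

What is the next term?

Apply φ to 588588588 symbol by symbol: 5→888, 8→588, 8→588, 5→888, 8→588, 8→588, 5→888, 8→588, 8→588; joined: 888 588 588 888 588 588 888 588 588.

888588588888588588888588588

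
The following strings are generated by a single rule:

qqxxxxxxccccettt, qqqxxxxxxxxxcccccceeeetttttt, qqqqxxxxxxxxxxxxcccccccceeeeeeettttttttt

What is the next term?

qqqqqxxxxxxxxxxxxxxxcccccccccceeeeeeeeeetttttttttttt

Each string has the form q^{n+1} x^{3n+3} c^{2n+2} e^{3n-2} t^{3n} (n = 1, 2, …).
For the next term, n = 4, so the run lengths are 5, 15, 10, 10, 12.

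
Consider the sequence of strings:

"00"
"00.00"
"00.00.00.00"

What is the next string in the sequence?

Every step duplicates the string with '.' between the halves.
Doubling 00.00.00.00 with '.' between the halves:

00.00.00.00.00.00.00.00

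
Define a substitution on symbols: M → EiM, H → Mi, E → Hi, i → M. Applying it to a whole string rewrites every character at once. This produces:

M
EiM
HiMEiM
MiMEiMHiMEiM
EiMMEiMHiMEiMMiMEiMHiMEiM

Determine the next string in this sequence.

Rewriting the 25 symbols of EiMMEiMHiMEiMMiMEiMHiMEiM one by one yields Hi M EiM EiM Hi M EiM Mi M EiM Hi M EiM EiM M EiM Hi M EiM Mi M EiM Hi M EiM; concatenated:

HiMEiMEiMHiMEiMMiMEiMHiMEiMEiMMEiMHiMEiMMiMEiMHiMEiM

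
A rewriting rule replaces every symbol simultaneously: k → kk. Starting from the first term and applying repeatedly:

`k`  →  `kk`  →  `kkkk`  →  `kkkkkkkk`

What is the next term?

kkkkkkkkkkkkkkkk

Rewriting each symbol of kkkkkkkk: k→kk, k→kk, k→kk, k→kk, k→kk, k→kk, k→kk, k→kk, which concatenates to kk kk kk kk kk kk kk kk.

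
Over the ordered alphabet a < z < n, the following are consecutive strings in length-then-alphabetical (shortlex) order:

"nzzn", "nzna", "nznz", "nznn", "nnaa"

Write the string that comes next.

nnaz

The successor of nnaa increments the rightmost position that isn't already n and resets every position after it to a.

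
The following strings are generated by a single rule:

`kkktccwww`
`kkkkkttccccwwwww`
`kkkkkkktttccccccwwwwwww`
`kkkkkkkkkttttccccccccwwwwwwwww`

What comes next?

kkkkkkkkkkktttttccccccccccwwwwwwwwwww

Each string has the form k^{2n+1} t^{n} c^{2n} w^{2n+1} (n = 1, 2, …).
At n = 5 the blocks have lengths 11, 5, 10, 11.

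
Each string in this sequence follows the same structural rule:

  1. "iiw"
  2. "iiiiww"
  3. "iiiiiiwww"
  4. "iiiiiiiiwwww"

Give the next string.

The n-th term is 2n i's then n w's (n = 1, 2, …).
Setting n = 5 gives 10, 5 characters in each block.

iiiiiiiiiiwwwww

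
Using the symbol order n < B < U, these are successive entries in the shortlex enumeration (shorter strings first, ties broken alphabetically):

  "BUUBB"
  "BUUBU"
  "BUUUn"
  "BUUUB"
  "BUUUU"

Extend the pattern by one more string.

Find the rightmost character of BUUUU below U, bump it to the next letter, and reset everything to its right to n.

Unnnn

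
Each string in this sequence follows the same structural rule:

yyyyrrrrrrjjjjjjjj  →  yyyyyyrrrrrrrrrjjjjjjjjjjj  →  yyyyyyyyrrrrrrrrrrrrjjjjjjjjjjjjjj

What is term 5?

yyyyyyyyyyyyrrrrrrrrrrrrrrrrrrjjjjjjjjjjjjjjjjjjjj

Each string has the form y^{2n} r^{3n} j^{3n+2}, where the shown terms are n = 2, 3, 4.
At n = 6 the blocks have lengths 12, 18, 20.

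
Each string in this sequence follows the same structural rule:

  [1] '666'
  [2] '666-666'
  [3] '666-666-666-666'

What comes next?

666-666-666-666-666-666-666-666

Each string is two copies of the previous one joined by '-'.
So the next term is two copies of 666-666-666-666 with '-' between the halves.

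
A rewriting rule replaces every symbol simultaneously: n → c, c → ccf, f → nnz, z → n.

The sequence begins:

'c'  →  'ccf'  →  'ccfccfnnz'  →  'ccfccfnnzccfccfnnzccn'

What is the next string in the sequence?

φ(ccfccfnnzccfccfnnzccn) expands symbol-by-symbol to ccf ccf nnz ccf ccf nnz c c n ccf ccf nnz ccf ccf nnz c c n ccf ccf c; joining the 21 pieces gives the next term.

ccfccfnnzccfccfnnzccnccfccfnnzccfccfnnzccnccfccfc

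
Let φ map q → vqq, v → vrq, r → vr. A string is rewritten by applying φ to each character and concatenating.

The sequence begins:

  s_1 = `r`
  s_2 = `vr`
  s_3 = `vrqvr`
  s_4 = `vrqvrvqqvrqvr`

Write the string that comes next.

vrqvrvqqvrqvrvrqvqqvqqvrqvrvqqvrqvr

Applying the rule to each of the 13 symbols of vrqvrvqqvrqvr gives the pieces vrq vr vqq vrq vr vrq vqq vqq vrq vr vqq vrq vr, which concatenate to the answer.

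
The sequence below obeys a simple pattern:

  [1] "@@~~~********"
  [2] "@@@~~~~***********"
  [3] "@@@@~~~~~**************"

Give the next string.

@@@@@~~~~~~*****************

Reading off run lengths: @ runs 2, 3, 4; ~ runs 3, 4, 5; * runs 8, 11, 14 — each is linear in n, where the shown terms are n = 2, 3, 4.
For the next term, n = 5, so the run lengths are 5, 6, 17.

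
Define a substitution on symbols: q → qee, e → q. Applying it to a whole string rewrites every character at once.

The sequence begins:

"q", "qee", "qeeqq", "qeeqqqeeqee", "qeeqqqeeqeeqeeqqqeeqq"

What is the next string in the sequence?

Applying the rule to each of the 21 symbols of qeeqqqeeqeeqeeqqqeeqq gives the pieces qee q q qee qee qee q q qee q q qee q q qee qee qee q q qee qee, which concatenate to the answer.

qeeqqqeeqeeqeeqqqeeqqqeeqqqeeqeeqeeqqqeeqee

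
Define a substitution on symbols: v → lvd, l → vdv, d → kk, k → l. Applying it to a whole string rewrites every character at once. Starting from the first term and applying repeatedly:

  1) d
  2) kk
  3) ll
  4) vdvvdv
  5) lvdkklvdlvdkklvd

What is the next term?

φ(lvdkklvdlvdkklvd) expands symbol-by-symbol to vdv lvd kk l l vdv lvd kk vdv lvd kk l l vdv lvd kk; joining the 16 pieces gives the next term.

vdvlvdkkllvdvlvdkkvdvlvdkkllvdvlvdkk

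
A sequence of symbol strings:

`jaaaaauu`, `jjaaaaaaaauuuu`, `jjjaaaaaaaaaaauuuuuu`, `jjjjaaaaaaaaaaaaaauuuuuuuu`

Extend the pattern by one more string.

jjjjjaaaaaaaaaaaaaaaaauuuuuuuuuu

The n-th term is n j's then 3n+2 a's then 2n u's (n = 1, 2, …).
Setting n = 5 gives 5, 17, 10 characters in each block.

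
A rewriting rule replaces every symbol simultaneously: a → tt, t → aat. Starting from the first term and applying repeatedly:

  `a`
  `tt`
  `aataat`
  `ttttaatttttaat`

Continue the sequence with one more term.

aataataataatttttaataataataataatttttaat

φ(ttttaatttttaat) expands symbol-by-symbol to aat aat aat aat tt tt aat aat aat aat aat tt tt aat; joining the 14 pieces gives the next term.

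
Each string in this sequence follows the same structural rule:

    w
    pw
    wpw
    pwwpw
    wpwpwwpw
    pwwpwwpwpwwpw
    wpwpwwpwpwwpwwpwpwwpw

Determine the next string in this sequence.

This is a Fibonacci-style word recurrence s(k) = s(k−2)·s(k−1): e.g. w·pw = wpw.
So term 8 is pwwpwwpwpwwpw·wpwpwwpwpwwpwwpwpwwpw.

pwwpwwpwpwwpwwpwpwwpwpwwpwwpwpwwpw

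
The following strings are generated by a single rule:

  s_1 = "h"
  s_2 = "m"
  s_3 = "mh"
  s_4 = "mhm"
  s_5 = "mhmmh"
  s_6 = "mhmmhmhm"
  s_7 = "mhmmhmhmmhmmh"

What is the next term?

This is a Fibonacci-style word recurrence s(k) = s(k−1)·s(k−2): e.g. m·h = mh.
So term 8 is mhmmhmhmmhmmh·mhmmhmhm.

mhmmhmhmmhmmhmhmmhmhm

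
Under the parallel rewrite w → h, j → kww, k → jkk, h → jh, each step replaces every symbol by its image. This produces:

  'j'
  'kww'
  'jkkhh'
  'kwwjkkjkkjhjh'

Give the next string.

jkkhhkwwjkkjkkkwwjkkjkkkwwjhkwwjh

Replace each of the 13 characters of kwwjkkjkkjhjh in place — jkk h h kww jkk jkk kww jkk jkk kww jh kww jh — and concatenate.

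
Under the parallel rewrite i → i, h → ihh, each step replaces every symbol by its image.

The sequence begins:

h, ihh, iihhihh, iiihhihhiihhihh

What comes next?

iiiihhihhiihhihhiiihhihhiihhihh

Replace each of the 15 characters of iiihhihhiihhihh in place — i i i ihh ihh i ihh ihh i i ihh ihh i ihh ihh — and concatenate.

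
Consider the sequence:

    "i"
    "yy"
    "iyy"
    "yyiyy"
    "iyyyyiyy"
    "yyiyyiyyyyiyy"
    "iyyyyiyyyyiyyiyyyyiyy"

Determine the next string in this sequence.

This is a Fibonacci-style word recurrence s(k) = s(k−2)·s(k−1): e.g. i·yy = iyy.
The next term joins yyiyyiyyyyiyy and iyyyyiyyyyiyyiyyyyiyy.

yyiyyiyyyyiyyiyyyyiyyyyiyyiyyyyiyy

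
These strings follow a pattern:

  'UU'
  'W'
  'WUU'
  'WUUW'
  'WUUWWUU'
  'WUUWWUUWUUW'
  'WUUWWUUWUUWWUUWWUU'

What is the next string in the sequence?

WUUWWUUWUUWWUUWWUUWUUWWUUWUUW

This is a Fibonacci-style word recurrence s(k) = s(k−1)·s(k−2): e.g. W·UU = WUU.
The next term joins WUUWWUUWUUWWUUWWUU and WUUWWUUWUUW.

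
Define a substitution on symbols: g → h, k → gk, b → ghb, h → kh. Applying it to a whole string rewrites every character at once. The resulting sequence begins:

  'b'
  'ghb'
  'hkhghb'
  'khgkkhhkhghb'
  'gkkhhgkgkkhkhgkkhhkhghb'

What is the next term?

Rewriting the 23 symbols of gkkhhgkgkkhkhgkkhhkhghb one by one yields h gk gk kh kh h gk h gk gk kh gk kh h gk gk kh kh gk kh h kh ghb; concatenated:

hgkgkkhkhhgkhgkgkkhgkkhhgkgkkhkhgkkhhkhghb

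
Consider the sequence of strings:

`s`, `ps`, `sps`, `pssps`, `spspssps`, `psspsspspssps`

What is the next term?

Each term (from the third on) is the two preceding terms concatenated in order: term 3 = s·ps = sps.
Continuing: spspssps · psspsspspssps gives term 7.

spspsspspsspsspspssps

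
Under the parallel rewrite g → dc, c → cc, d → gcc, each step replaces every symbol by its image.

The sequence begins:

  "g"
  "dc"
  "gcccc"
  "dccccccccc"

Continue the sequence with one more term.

Expanding dccccccccc: d→gcc, c→cc, c→cc, c→cc, c→cc, c→cc, c→cc, c→cc, c→cc, c→cc. Concatenated: gcc cc cc cc cc cc cc cc cc cc.

gcccccccccccccccccccc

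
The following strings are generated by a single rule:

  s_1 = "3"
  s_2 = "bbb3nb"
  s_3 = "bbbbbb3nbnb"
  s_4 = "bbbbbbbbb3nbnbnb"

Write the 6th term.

s(k+1) = bbb·s(k)·nb, so each term gains bbb as a prefix and nb as a suffix.
From bbbbbbbbb3nbnbnb, 2 further steps: bbbbbbbbb3nbnbnb → bbbbbbbbbbbb3nbnbnbnb → (answer).

bbbbbbbbbbbbbbb3nbnbnbnbnb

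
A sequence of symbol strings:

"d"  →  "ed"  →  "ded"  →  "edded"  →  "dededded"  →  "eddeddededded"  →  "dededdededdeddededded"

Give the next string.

eddeddededdeddededdededdeddededded

From term 3 onward, concatenate the second-to-last term with the last: d·ed = ded, ed·ded = edded, …
So term 8 is eddeddededded·dededdededdeddededded.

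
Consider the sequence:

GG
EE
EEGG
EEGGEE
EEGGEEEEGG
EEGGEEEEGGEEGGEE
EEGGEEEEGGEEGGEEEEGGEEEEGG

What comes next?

This is a Fibonacci-style word recurrence s(k) = s(k−1)·s(k−2): e.g. EE·GG = EEGG.
So term 8 is EEGGEEEEGGEEGGEEEEGGEEEEGG·EEGGEEEEGGEEGGEE.

EEGGEEEEGGEEGGEEEEGGEEEEGGEEGGEEEEGGEEGGEE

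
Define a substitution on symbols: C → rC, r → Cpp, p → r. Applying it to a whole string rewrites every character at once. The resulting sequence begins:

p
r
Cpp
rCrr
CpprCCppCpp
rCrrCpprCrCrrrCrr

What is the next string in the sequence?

Rewriting the 17 symbols of rCrrCpprCrCrrrCrr one by one yields Cpp rC Cpp Cpp rC r r Cpp rC Cpp rC Cpp Cpp Cpp rC Cpp Cpp; concatenated:

CpprCCppCpprCrrCpprCCpprCCppCppCpprCCppCpp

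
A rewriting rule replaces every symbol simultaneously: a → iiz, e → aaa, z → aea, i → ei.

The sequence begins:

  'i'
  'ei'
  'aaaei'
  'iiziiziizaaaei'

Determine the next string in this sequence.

φ(iiziiziizaaaei) expands symbol-by-symbol to ei ei aea ei ei aea ei ei aea iiz iiz iiz aaa ei; joining the 14 pieces gives the next term.

eieiaeaeieiaeaeieiaeaiiziiziizaaaei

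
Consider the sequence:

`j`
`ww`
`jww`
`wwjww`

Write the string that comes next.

jwwwwjww

This is a Fibonacci-style word recurrence s(k) = s(k−2)·s(k−1): e.g. j·ww = jww.
The next term joins jww and wwjww.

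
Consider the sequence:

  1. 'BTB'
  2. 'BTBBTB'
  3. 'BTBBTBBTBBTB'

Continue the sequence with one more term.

s(k+1) = s(k)·s(k) — each term doubles the last.
So the next term is two copies of BTBBTBBTBBTB.

BTBBTBBTBBTBBTBBTBBTBBTB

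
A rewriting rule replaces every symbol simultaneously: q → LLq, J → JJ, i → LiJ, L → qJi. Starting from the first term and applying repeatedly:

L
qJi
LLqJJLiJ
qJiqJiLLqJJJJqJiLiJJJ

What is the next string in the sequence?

Applying the rule to each of the 21 symbols of qJiqJiLLqJJJJqJiLiJJJ gives the pieces LLq JJ LiJ LLq JJ LiJ qJi qJi LLq JJ JJ JJ JJ LLq JJ LiJ qJi LiJ JJ JJ JJ, which concatenate to the answer.

LLqJJLiJLLqJJLiJqJiqJiLLqJJJJJJJJLLqJJLiJqJiLiJJJJJJJ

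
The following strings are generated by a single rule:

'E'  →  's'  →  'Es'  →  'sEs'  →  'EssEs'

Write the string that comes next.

This is a Fibonacci-style word recurrence s(k) = s(k−2)·s(k−1): e.g. E·s = Es.
So term 6 is sEs·EssEs.

sEsEssEs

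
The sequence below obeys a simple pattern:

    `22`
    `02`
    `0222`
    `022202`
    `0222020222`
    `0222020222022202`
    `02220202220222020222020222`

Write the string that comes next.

Each term (from the third on) is the previous term followed by the one before it: term 3 = 02·22 = 0222.
Continuing: 02220202220222020222020222 · 0222020222022202 gives term 8.

022202022202220202220202220222020222022202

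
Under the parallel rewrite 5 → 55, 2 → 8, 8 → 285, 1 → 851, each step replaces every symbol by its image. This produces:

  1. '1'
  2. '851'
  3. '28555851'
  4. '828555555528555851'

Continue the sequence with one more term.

Applying the rule to each of the 18 symbols of 828555555528555851 gives the pieces 285 8 285 55 55 55 55 55 55 55 8 285 55 55 55 285 55 851, which concatenate to the answer.

285828555555555555555828555555528555851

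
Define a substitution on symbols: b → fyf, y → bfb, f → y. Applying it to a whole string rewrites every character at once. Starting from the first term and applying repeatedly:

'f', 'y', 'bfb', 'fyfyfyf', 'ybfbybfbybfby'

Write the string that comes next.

Replace each of the 13 characters of ybfbybfbybfby in place — bfb fyf y fyf bfb fyf y fyf bfb fyf y fyf bfb — and concatenate.

bfbfyfyfyfbfbfyfyfyfbfbfyfyfyfbfb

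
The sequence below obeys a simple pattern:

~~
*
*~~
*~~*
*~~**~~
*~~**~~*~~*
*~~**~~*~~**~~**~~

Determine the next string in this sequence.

Each term (from the third on) is the previous term followed by the one before it: term 3 = *·~~ = *~~.
The next term joins *~~**~~*~~**~~**~~ and *~~**~~*~~*.

*~~**~~*~~**~~**~~*~~**~~*~~*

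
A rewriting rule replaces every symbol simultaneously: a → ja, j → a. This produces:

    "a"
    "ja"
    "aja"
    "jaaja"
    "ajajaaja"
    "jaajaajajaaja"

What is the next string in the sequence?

ajajaajajaajaajajaaja

Applying the rule to each of the 13 symbols of jaajaajajaaja gives the pieces a ja ja a ja ja a ja a ja ja a ja, which concatenate to the answer.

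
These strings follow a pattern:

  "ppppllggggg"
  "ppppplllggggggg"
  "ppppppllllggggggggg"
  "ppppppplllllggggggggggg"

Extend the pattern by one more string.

ppppppppllllllggggggggggggg

Term n consists of n+2 p's, followed by n l's, followed by 2n+1 g's, where the shown terms are n = 2, 3, 4, 5.
For the next term, n = 6, so the run lengths are 8, 6, 13.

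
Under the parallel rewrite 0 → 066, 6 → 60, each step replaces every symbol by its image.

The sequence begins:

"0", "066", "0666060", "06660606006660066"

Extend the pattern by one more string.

06660606006660066600660666060600660666060

φ(06660606006660066) expands symbol-by-symbol to 066 60 60 60 066 60 066 60 066 066 60 60 60 066 066 60 60; joining the 17 pieces gives the next term.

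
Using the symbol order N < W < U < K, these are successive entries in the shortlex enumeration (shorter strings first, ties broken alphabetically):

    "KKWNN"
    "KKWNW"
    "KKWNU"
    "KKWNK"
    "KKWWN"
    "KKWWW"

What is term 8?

Continuing the enumeration 2 steps past KKWWW: KKWWW → KKWWU → (answer).

KKWWK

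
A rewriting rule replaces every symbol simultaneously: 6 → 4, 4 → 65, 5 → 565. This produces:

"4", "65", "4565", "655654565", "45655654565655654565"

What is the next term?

Rewriting the 20 symbols of 45655654565655654565 one by one yields 65 565 4 565 565 4 565 65 565 4 565 4 565 565 4 565 65 565 4 565; concatenated:

655654565565456565565456545655654565655654565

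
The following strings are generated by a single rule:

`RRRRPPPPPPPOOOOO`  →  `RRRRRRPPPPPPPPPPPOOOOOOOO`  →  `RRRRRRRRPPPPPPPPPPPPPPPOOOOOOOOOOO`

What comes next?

RRRRRRRRRRPPPPPPPPPPPPPPPPPPPOOOOOOOOOOOOOO

Term n consists of 2n+2 R's, followed by 4n+3 P's, followed by 3n+2 O's (n = 1, 2, …).
Setting n = 4 gives 10, 19, 14 characters in each block.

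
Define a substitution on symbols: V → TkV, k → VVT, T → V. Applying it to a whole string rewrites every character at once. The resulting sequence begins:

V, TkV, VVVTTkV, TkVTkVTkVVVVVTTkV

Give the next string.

Applying the rule to each of the 17 symbols of TkVTkVTkVVVVVTTkV gives the pieces V VVT TkV V VVT TkV V VVT TkV TkV TkV TkV TkV V V VVT TkV, which concatenate to the answer.

VVVTTkVVVVTTkVVVVTTkVTkVTkVTkVTkVVVVVTTkV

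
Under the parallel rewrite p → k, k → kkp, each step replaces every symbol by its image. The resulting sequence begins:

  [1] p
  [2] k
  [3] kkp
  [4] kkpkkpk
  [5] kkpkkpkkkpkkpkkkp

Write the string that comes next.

Rewriting the 17 symbols of kkpkkpkkkpkkpkkkp one by one yields kkp kkp k kkp kkp k kkp kkp kkp k kkp kkp k kkp kkp kkp k; concatenated:

kkpkkpkkkpkkpkkkpkkpkkpkkkpkkpkkkpkkpkkpk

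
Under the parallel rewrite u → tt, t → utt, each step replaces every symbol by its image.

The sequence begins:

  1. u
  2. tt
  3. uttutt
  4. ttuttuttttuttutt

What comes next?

Applying the rule to each of the 16 symbols of ttuttuttttuttutt gives the pieces utt utt tt utt utt tt utt utt utt utt tt utt utt tt utt utt, which concatenate to the answer.

uttuttttuttuttttuttuttuttuttttuttuttttuttutt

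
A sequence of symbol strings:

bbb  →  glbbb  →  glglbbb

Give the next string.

Every step adds gl at the front: s(k+1) = gl·s(k).
Applying this once more to glglbbb:

glglglbbb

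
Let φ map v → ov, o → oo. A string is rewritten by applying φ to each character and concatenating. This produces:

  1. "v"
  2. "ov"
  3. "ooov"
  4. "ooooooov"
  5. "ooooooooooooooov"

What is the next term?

ooooooooooooooooooooooooooooooov

Replace each of the 16 characters of ooooooooooooooov in place — oo oo oo oo oo oo oo oo oo oo oo oo oo oo oo ov — and concatenate.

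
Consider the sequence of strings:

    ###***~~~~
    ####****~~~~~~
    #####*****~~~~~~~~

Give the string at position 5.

#######*******~~~~~~~~~~~~

Reading off run lengths: # runs 3, 4, 5; * runs 3, 4, 5; ~ runs 4, 6, 8 — each is linear in n, where the shown terms are n = 2, 3, 4.
At n = 6 the blocks have lengths 7, 7, 12.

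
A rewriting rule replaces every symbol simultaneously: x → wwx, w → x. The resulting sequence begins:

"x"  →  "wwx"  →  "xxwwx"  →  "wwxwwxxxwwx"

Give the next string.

Apply φ to wwxwwxxxwwx symbol by symbol: w→x, w→x, x→wwx, w→x, w→x, x→wwx, x→wwx, x→wwx, w→x, w→x, x→wwx; joined: x x wwx x x wwx wwx wwx x x wwx.

xxwwxxxwwxwwxwwxxxwwx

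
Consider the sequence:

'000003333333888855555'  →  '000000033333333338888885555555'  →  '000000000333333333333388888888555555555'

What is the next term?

Each string has the form 0^{2n+1} 3^{3n+1} 8^{2n} 5^{2n+1}, where the shown terms are n = 2, 3, 4.
For the next term, n = 5, so the run lengths are 11, 16, 10, 11.

000000000003333333333333333888888888855555555555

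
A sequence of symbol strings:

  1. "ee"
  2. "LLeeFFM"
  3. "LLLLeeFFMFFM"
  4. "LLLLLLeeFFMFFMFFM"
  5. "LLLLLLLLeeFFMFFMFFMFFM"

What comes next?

LLLLLLLLLLeeFFMFFMFFMFFMFFM

Every step adds LL to the front and FFM to the end of the previous string.
So the next term is LL·LLLLLLLLeeFFMFFMFFMFFM·FFM.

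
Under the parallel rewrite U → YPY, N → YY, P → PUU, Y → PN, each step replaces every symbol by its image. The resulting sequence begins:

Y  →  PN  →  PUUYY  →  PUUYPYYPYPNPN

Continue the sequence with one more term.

PUUYPYYPYPNPUUPNPNPUUPNPUUYYPUUYY

φ(PUUYPYYPYPNPN) expands symbol-by-symbol to PUU YPY YPY PN PUU PN PN PUU PN PUU YY PUU YY; joining the 13 pieces gives the next term.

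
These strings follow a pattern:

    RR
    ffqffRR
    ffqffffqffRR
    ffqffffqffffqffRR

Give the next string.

Every step adds ffqff at the front: s(k+1) = ffqff·s(k).
Applying this once more to ffqffffqffffqffRR:

ffqffffqffffqffffqffRR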